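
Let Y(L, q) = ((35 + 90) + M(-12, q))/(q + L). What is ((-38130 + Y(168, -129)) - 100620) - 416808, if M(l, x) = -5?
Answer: -7222214/13 ≈ -5.5556e+5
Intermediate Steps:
Y(L, q) = 120/(L + q) (Y(L, q) = ((35 + 90) - 5)/(q + L) = (125 - 5)/(L + q) = 120/(L + q))
((-38130 + Y(168, -129)) - 100620) - 416808 = ((-38130 + 120/(168 - 129)) - 100620) - 416808 = ((-38130 + 120/39) - 100620) - 416808 = ((-38130 + 120*(1/39)) - 100620) - 416808 = ((-38130 + 40/13) - 100620) - 416808 = (-495650/13 - 100620) - 416808 = -1803710/13 - 416808 = -7222214/13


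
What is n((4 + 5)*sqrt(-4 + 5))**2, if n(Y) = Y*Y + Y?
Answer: 8100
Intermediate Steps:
n(Y) = Y + Y**2 (n(Y) = Y**2 + Y = Y + Y**2)
n((4 + 5)*sqrt(-4 + 5))**2 = (((4 + 5)*sqrt(-4 + 5))*(1 + (4 + 5)*sqrt(-4 + 5)))**2 = ((9*sqrt(1))*(1 + 9*sqrt(1)))**2 = ((9*1)*(1 + 9*1))**2 = (9*(1 + 9))**2 = (9*10)**2 = 90**2 = 8100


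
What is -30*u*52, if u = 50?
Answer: -78000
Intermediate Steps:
-30*u*52 = -30*50*52 = -1500*52 = -78000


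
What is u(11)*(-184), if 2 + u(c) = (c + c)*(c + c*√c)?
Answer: -44160 - 44528*√11 ≈ -1.9184e+5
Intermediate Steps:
u(c) = -2 + 2*c*(c + c^(3/2)) (u(c) = -2 + (c + c)*(c + c*√c) = -2 + (2*c)*(c + c^(3/2)) = -2 + 2*c*(c + c^(3/2)))
u(11)*(-184) = (-2 + 2*11² + 2*11^(5/2))*(-184) = (-2 + 2*121 + 2*(121*√11))*(-184) = (-2 + 242 + 242*√11)*(-184) = (240 + 242*√11)*(-184) = -44160 - 44528*√11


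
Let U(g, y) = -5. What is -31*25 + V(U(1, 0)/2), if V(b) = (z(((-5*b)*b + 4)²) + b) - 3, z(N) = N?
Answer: -607/16 ≈ -37.938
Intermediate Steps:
V(b) = -3 + b + (4 - 5*b²)² (V(b) = (((-5*b)*b + 4)² + b) - 3 = ((-5*b² + 4)² + b) - 3 = ((4 - 5*b²)² + b) - 3 = (b + (4 - 5*b²)²) - 3 = -3 + b + (4 - 5*b²)²)
-31*25 + V(U(1, 0)/2) = -31*25 + (-3 - 5/2 + (-4 + 5*(-5/2)²)²) = -775 + (-3 - 5*½ + (-4 + 5*(-5*½)²)²) = -775 + (-3 - 5/2 + (-4 + 5*(-5/2)²)²) = -775 + (-3 - 5/2 + (-4 + 5*(25/4))²) = -775 + (-3 - 5/2 + (-4 + 125/4)²) = -775 + (-3 - 5/2 + (109/4)²) = -775 + (-3 - 5/2 + 11881/16) = -775 + 11793/16 = -607/16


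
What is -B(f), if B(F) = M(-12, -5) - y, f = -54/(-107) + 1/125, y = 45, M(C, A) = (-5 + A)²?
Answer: -55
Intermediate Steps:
f = 6857/13375 (f = -54*(-1/107) + 1*(1/125) = 54/107 + 1/125 = 6857/13375 ≈ 0.51267)
B(F) = 55 (B(F) = (-5 - 5)² - 1*45 = (-10)² - 45 = 100 - 45 = 55)
-B(f) = -1*55 = -55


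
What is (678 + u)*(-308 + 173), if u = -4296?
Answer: 488430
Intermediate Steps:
(678 + u)*(-308 + 173) = (678 - 4296)*(-308 + 173) = -3618*(-135) = 488430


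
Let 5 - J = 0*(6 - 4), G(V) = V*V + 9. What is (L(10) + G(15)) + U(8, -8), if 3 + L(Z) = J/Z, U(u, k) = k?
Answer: 447/2 ≈ 223.50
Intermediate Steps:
G(V) = 9 + V² (G(V) = V² + 9 = 9 + V²)
J = 5 (J = 5 - 0*(6 - 4) = 5 - 0*2 = 5 - 1*0 = 5 + 0 = 5)
L(Z) = -3 + 5/Z
(L(10) + G(15)) + U(8, -8) = ((-3 + 5/10) + (9 + 15²)) - 8 = ((-3 + 5*(⅒)) + (9 + 225)) - 8 = ((-3 + ½) + 234) - 8 = (-5/2 + 234) - 8 = 463/2 - 8 = 447/2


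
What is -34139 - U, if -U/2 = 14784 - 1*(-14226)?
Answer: 23881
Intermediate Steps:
U = -58020 (U = -2*(14784 - 1*(-14226)) = -2*(14784 + 14226) = -2*29010 = -58020)
-34139 - U = -34139 - 1*(-58020) = -34139 + 58020 = 23881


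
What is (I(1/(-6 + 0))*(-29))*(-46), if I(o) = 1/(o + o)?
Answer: -4002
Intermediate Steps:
I(o) = 1/(2*o)
(I(1/(-6 + 0))*(-29))*(-46) = ((1/(2*(1/(-6 + 0))))*(-29))*(-46) = ((1/(2*(1/(-6))))*(-29))*(-46) = ((1/(2*(-⅙)))*(-29))*(-46) = (((½)*(-6))*(-29))*(-46) = -3*(-29)*(-46) = 87*(-46) = -4002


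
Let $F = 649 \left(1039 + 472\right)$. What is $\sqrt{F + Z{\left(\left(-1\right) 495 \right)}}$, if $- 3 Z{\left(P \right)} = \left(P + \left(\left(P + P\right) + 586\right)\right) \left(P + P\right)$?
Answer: $\sqrt{683969} \approx 827.02$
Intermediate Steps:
$F = 980639$ ($F = 649 \cdot 1511 = 980639$)
$Z{\left(P \right)} = - \frac{2 P \left(586 + 3 P\right)}{3}$ ($Z{\left(P \right)} = - \frac{\left(P + \left(\left(P + P\right) + 586\right)\right) \left(P + P\right)}{3} = - \frac{\left(P + \left(2 P + 586\right)\right) 2 P}{3} = - \frac{\left(P + \left(586 + 2 P\right)\right) 2 P}{3} = - \frac{\left(586 + 3 P\right) 2 P}{3} = - \frac{2 P \left(586 + 3 P\right)}{3}$)
$\sqrt{F + Z{\left(\left(-1\right) 495 \right)}} = \sqrt{980639 - \frac{2 \left(\left(-1\right) 495\right) \left(586 + 3 \left(\left(-1\right) 495\right)\right)}{3}} = \sqrt{980639 - - 330 \left(586 + 3 \left(-495\right)\right)} = \sqrt{980639 - - 330 \left(586 - 1485\right)} = \sqrt{980639 - \left(-330\right) \left(-899\right)} = \sqrt{980639 - 296670} = \sqrt{683969}$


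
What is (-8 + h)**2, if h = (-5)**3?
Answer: 17689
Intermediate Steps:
h = -125
(-8 + h)**2 = (-8 - 125)**2 = (-133)**2 = 17689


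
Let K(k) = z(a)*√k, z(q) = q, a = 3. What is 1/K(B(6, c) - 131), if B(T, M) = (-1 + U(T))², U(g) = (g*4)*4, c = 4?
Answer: √8894/26682 ≈ 0.0035345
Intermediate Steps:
U(g) = 16*g (U(g) = (4*g)*4 = 16*g)
B(T, M) = (-1 + 16*T)²
K(k) = 3*√k
1/K(B(6, c) - 131) = 1/(3*√((-1 + 16*6)² - 131)) = 1/(3*√((-1 + 96)² - 131)) = 1/(3*√(95² - 131)) = 1/(3*√(9025 - 131)) = 1/(3*√8894) = √8894/26682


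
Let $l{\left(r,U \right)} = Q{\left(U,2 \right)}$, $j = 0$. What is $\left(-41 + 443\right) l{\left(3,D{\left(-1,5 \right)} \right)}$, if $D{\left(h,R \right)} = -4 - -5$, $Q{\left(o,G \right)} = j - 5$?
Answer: $-2010$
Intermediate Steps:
$Q{\left(o,G \right)} = -5$ ($Q{\left(o,G \right)} = 0 - 5 = -5$)
$D{\left(h,R \right)} = 1$ ($D{\left(h,R \right)} = -4 + 5 = 1$)
$l{\left(r,U \right)} = -5$
$\left(-41 + 443\right) l{\left(3,D{\left(-1,5 \right)} \right)} = \left(-41 + 443\right) \left(-5\right) = 402 \left(-5\right) = -2010$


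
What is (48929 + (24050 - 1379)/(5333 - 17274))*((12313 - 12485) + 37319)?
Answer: 21702708228146/11941 ≈ 1.8175e+9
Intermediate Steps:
(48929 + (24050 - 1379)/(5333 - 17274))*((12313 - 12485) + 37319) = (48929 + 22671/(-11941))*(-172 + 37319) = (48929 + 22671*(-1/11941))*37147 = (48929 - 22671/11941)*37147 = (584238518/11941)*37147 = 21702708228146/11941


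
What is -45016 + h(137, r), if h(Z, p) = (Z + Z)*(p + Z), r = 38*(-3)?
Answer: -38714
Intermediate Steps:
r = -114
h(Z, p) = 2*Z*(Z + p) (h(Z, p) = (2*Z)*(Z + p) = 2*Z*(Z + p))
-45016 + h(137, r) = -45016 + 2*137*(137 - 114) = -45016 + 2*137*23 = -45016 + 6302 = -38714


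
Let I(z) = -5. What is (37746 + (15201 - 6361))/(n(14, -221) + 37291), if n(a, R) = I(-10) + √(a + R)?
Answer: 1737005596/1390246003 - 139758*I*√23/1390246003 ≈ 1.2494 - 0.00048211*I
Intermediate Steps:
n(a, R) = -5 + √(R + a) (n(a, R) = -5 + √(a + R) = -5 + √(R + a))
(37746 + (15201 - 6361))/(n(14, -221) + 37291) = (37746 + (15201 - 6361))/((-5 + √(-221 + 14)) + 37291) = (37746 + 8840)/((-5 + √(-207)) + 37291) = 46586/((-5 + 3*I*√23) + 37291) = 46586/(37286 + 3*I*√23)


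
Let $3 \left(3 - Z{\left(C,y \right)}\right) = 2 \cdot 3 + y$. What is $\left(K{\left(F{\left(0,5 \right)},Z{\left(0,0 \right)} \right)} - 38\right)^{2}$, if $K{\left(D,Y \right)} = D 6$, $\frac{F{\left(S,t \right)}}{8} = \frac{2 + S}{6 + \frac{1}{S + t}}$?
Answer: $\frac{487204}{961} \approx 506.98$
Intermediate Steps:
$F{\left(S,t \right)} = \frac{8 \left(2 + S\right)}{6 + \frac{1}{S + t}}$ ($F{\left(S,t \right)} = 8 \frac{2 + S}{6 + \frac{1}{S + t}} = \frac{8 \left(2 + S\right)}{6 + \frac{1}{S + t}}$)
$Z{\left(C,y \right)} = 1 - \frac{y}{3}$ ($Z{\left(C,y \right)} = 3 - \frac{2 \cdot 3 + y}{3} = 3 - \frac{6 + y}{3} = 3 - \left(2 + \frac{y}{3}\right) = 1 - \frac{y}{3}$)
$K{\left(D,Y \right)} = 6 D$
$\left(K{\left(F{\left(0,5 \right)},Z{\left(0,0 \right)} \right)} - 38\right)^{2} = \left(6 \frac{8 \left(0^{2} + 2 \cdot 0 + 2 \cdot 5 + 0 \cdot 5\right)}{1 + 6 \cdot 0 + 6 \cdot 5} - 38\right)^{2} = \left(6 \frac{8 \left(0 + 0 + 10 + 0\right)}{1 + 0 + 30} - 38\right)^{2} = \left(6 \cdot 8 \cdot \frac{1}{31} \cdot 10 - 38\right)^{2} = \left(6 \cdot \frac{80}{31} - 38\right)^{2} = \left(\frac{480}{31} - 38\right)^{2} = \left(- \frac{698}{31}\right)^{2} = \frac{487204}{961}$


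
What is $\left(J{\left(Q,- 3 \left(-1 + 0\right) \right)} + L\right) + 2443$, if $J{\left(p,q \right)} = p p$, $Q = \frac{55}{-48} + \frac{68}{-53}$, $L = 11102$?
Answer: $\frac{87700553161}{6471936} \approx 13551.0$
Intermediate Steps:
$Q = - \frac{6179}{2544}$ ($Q = 55 \left(- \frac{1}{48}\right) + 68 \left(- \frac{1}{53}\right) = - \frac{55}{48} - \frac{68}{53} = - \frac{6179}{2544} \approx -2.4289$)
$J{\left(p,q \right)} = p^{2}$
$\left(J{\left(Q,- 3 \left(-1 + 0\right) \right)} + L\right) + 2443 = \left(\left(- \frac{6179}{2544}\right)^{2} + 11102\right) + 2443 = \left(\frac{38180041}{6471936} + 11102\right) + 2443 = \frac{71889613513}{6471936} + 2443 = \frac{87700553161}{6471936}$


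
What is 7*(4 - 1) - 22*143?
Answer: -3125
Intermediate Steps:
7*(4 - 1) - 22*143 = 7*3 - 3146 = 21 - 3146 = -3125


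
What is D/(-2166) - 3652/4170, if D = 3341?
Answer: -3640367/1505370 ≈ -2.4183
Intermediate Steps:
D/(-2166) - 3652/4170 = 3341/(-2166) - 3652/4170 = 3341*(-1/2166) - 3652*1/4170 = -3341/2166 - 1826/2085 = -3640367/1505370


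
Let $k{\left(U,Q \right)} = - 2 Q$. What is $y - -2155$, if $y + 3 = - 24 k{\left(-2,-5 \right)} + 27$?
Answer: $1939$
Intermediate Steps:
$y = -216$ ($y = -3 + \left(- 24 \left(\left(-2\right) \left(-5\right)\right) + 27\right) = -3 + \left(\left(-24\right) 10 + 27\right) = -3 + \left(-240 + 27\right) = -3 - 213 = -216$)
$y - -2155 = -216 - -2155 = -216 + 2155 = 1939$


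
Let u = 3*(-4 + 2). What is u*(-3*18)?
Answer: 324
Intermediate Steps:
u = -6 (u = 3*(-2) = -6)
u*(-3*18) = -(-18)*18 = -6*(-54) = 324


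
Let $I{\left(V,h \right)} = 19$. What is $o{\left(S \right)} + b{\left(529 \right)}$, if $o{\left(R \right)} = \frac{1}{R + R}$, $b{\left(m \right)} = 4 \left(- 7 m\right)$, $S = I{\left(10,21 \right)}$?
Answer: $- \frac{562855}{38} \approx -14812.0$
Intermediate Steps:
$S = 19$
$b{\left(m \right)} = - 28 m$
$o{\left(R \right)} = \frac{1}{2 R}$
$o{\left(S \right)} + b{\left(529 \right)} = \frac{1}{2 \cdot 19} - 14812 = \frac{1}{2} \cdot \frac{1}{19} - 14812 = \frac{1}{38} - 14812 = - \frac{562855}{38}$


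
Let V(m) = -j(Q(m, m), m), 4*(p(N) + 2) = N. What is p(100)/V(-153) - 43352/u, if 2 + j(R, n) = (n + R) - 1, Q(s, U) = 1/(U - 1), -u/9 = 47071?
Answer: 2542061138/10177926975 ≈ 0.24976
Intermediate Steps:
u = -423639 (u = -9*47071 = -423639)
Q(s, U) = 1/(-1 + U)
j(R, n) = -3 + R + n (j(R, n) = -2 + ((n + R) - 1) = -2 + ((R + n) - 1) = -2 + (-1 + R + n) = -3 + R + n)
p(N) = -2 + N/4
V(m) = 3 - m - 1/(-1 + m) (V(m) = -(-3 + 1/(-1 + m) + m) = -(-3 + m + 1/(-1 + m)) = 3 - m - 1/(-1 + m))
p(100)/V(-153) - 43352/u = (-2 + (1/4)*100)/(((-1 + (-1 - 153)*(3 - 1*(-153)))/(-1 - 153))) - 43352/(-423639) = (-2 + 25)/(((-1 - 154*(3 + 153))/(-154))) - 43352*(-1/423639) = 23/((-(-1 - 154*156)/154)) + 43352/423639 = 23/((-(-1 - 24024)/154)) + 43352/423639 = 23/((-1/154*(-24025))) + 43352/423639 = 23/(24025/154) + 43352/423639 = 23*(154/24025) + 43352/423639 = 3542/24025 + 43352/423639 = 2542061138/10177926975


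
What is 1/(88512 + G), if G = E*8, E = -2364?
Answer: 1/69600 ≈ 1.4368e-5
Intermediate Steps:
G = -18912 (G = -2364*8 = -18912)
1/(88512 + G) = 1/(88512 - 18912) = 1/69600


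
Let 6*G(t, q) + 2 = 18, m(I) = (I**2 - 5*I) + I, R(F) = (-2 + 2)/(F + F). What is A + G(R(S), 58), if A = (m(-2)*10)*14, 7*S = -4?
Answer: 5048/3 ≈ 1682.7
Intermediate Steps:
S = -4/7 (S = (1/7)*(-4) = -4/7 ≈ -0.57143)
R(F) = 0 (R(F) = 0/((2*F)) = 0*(1/(2*F)) = 0)
m(I) = I**2 - 4*I
G(t, q) = 8/3 (G(t, q) = -1/3 + (1/6)*18 = -1/3 + 3 = 8/3)
A = 1680 (A = (-2*(-4 - 2)*10)*14 = (-2*(-6)*10)*14 = (12*10)*14 = 120*14 = 1680)
A + G(R(S), 58) = 1680 + 8/3 = 5048/3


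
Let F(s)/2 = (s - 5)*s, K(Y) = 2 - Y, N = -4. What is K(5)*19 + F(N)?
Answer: 15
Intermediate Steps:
F(s) = 2*s*(-5 + s) (F(s) = 2*((s - 5)*s) = 2*((-5 + s)*s) = 2*(s*(-5 + s)) = 2*s*(-5 + s))
K(5)*19 + F(N) = (2 - 1*5)*19 + 2*(-4)*(-5 - 4) = (2 - 5)*19 + 2*(-4)*(-9) = -3*19 + 72 = -57 + 72 = 15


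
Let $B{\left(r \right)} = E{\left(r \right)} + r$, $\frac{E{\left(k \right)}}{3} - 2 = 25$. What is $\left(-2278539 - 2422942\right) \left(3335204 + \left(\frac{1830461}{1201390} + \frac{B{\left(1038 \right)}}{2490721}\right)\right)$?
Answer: $- \frac{2760053246783449748572943}{176019253070} \approx -1.568 \cdot 10^{13}$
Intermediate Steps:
$E{\left(k \right)} = 81$ ($E{\left(k \right)} = 6 + 3 \cdot 25 = 6 + 75 = 81$)
$B{\left(r \right)} = 81 + r$
$\left(-2278539 - 2422942\right) \left(3335204 + \left(\frac{1830461}{1201390} + \frac{B{\left(1038 \right)}}{2490721}\right)\right) = \left(-2278539 - 2422942\right) \left(3335204 + \left(\frac{1830461}{1201390} + \frac{81 + 1038}{2490721}\right)\right) = \left(-2278539 - 2422942\right) \left(3335204 + \left(1830461 \cdot \frac{1}{1201390} + 1119 \cdot \frac{1}{2490721}\right)\right) = \left(-2278539 - 2422942\right) \left(3335204 + \left(\frac{1830461}{1201390} + \frac{1119}{2490721}\right)\right) = \left(-2278539 - 2422942\right) \left(3335204 + \frac{268265412223}{176019253070}\right) = \left(-2278539 - 2422942\right) \frac{587060385181488503}{176019253070} = \left(-4701481\right) \frac{587060385181488503}{176019253070} = - \frac{2760053246783449748572943}{176019253070}$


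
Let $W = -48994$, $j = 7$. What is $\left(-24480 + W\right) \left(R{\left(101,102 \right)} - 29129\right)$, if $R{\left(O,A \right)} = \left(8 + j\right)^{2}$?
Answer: $2123692496$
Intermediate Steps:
$R{\left(O,A \right)} = 225$ ($R{\left(O,A \right)} = \left(8 + 7\right)^{2} = 15^{2} = 225$)
$\left(-24480 + W\right) \left(R{\left(101,102 \right)} - 29129\right) = \left(-24480 - 48994\right) \left(225 - 29129\right) = \left(-73474\right) \left(-28904\right) = 2123692496$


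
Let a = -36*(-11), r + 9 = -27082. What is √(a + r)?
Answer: I*√26695 ≈ 163.39*I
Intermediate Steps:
r = -27091 (r = -9 - 27082 = -27091)
a = 396
√(a + r) = √(396 - 27091) = √(-26695) = I*√26695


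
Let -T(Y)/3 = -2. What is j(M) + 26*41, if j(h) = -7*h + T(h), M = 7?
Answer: 1023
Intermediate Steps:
T(Y) = 6 (T(Y) = -3*(-2) = 6)
j(h) = 6 - 7*h (j(h) = -7*h + 6 = 6 - 7*h)
j(M) + 26*41 = (6 - 7*7) + 26*41 = (6 - 49) + 1066 = -43 + 1066 = 1023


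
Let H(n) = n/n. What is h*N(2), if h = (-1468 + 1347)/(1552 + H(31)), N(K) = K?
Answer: -242/1553 ≈ -0.15583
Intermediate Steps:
H(n) = 1
h = -121/1553 (h = (-1468 + 1347)/(1552 + 1) = -121/1553 ≈ -0.077914)
h*N(2) = -121/1553*2 = -242/1553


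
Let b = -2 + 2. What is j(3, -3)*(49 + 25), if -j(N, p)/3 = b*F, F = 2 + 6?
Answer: 0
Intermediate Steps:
F = 8
b = 0
j(N, p) = 0 (j(N, p) = -0*8 = -3*0 = 0)
j(3, -3)*(49 + 25) = 0*(49 + 25) = 0*74 = 0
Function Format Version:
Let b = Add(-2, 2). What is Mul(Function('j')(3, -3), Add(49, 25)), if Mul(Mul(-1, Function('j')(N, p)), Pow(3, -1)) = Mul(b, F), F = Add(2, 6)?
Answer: 0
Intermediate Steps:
F = 8
b = 0
Function('j')(N, p) = 0 (Function('j')(N, p) = Mul(-3, Mul(0, 8)) = Mul(-3, 0) = 0)
Mul(Function('j')(3, -3), Add(49, 25)) = Mul(0, Add(49, 25)) = Mul(0, 74) = 0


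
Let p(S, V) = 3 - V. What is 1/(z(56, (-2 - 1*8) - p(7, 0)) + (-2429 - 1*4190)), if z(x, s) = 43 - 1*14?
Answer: -1/6590 ≈ -0.00015175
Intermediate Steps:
z(x, s) = 29 (z(x, s) = 43 - 14 = 29)
1/(z(56, (-2 - 1*8) - p(7, 0)) + (-2429 - 1*4190)) = 1/(29 + (-2429 - 1*4190)) = 1/(29 + (-2429 - 4190)) = 1/(29 - 6619) = 1/(-6590) = -1/6590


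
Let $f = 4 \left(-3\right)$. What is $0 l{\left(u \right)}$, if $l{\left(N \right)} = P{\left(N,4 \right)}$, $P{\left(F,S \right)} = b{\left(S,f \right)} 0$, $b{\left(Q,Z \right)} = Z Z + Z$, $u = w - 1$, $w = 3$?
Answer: $0$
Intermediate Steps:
$f = -12$
$u = 2$ ($u = 3 - 1 = 2$)
$b{\left(Q,Z \right)} = Z + Z^{2}$ ($b{\left(Q,Z \right)} = Z^{2} + Z = Z + Z^{2}$)
$P{\left(F,S \right)} = 0$ ($P{\left(F,S \right)} = - 12 \left(1 - 12\right) 0 = \left(-12\right) \left(-11\right) 0 = 132 \cdot 0 = 0$)
$l{\left(N \right)} = 0$
$0 l{\left(u \right)} = 0 \cdot 0 = 0$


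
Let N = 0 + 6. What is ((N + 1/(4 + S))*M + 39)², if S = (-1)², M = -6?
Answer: 81/25 ≈ 3.2400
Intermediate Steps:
S = 1
N = 6
((N + 1/(4 + S))*M + 39)² = ((6 + 1/(4 + 1))*(-6) + 39)² = ((6 + 1/5)*(-6) + 39)² = ((6 + ⅕)*(-6) + 39)² = ((31/5)*(-6) + 39)² = (-186/5 + 39)² = (9/5)² = 81/25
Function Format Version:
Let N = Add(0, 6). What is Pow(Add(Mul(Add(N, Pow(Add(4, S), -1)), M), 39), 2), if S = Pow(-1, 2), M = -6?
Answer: Rational(81, 25) ≈ 3.2400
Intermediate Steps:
S = 1
N = 6
Pow(Add(Mul(Add(N, Pow(Add(4, S), -1)), M), 39), 2) = Pow(Add(Mul(Add(6, Pow(Add(4, 1), -1)), -6), 39), 2) = Pow(Add(Mul(Add(6, Pow(5, -1)), -6), 39), 2) = Pow(Add(Mul(Add(6, Rational(1, 5)), -6), 39), 2) = Pow(Add(Mul(Rational(31, 5), -6), 39), 2) = Pow(Add(Rational(-186, 5), 39), 2) = Pow(Rational(9, 5), 2) = Rational(81, 25)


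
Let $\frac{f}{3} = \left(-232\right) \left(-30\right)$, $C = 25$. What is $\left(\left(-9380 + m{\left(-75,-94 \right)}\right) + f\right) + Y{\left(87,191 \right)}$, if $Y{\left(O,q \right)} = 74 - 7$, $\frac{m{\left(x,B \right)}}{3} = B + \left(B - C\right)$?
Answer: $10928$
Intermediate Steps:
$f = 20880$ ($f = 3 \left(\left(-232\right) \left(-30\right)\right) = 3 \cdot 6960 = 20880$)
$m{\left(x,B \right)} = -75 + 6 B$ ($m{\left(x,B \right)} = 3 \left(B + \left(B - 25\right)\right) = 3 \left(B + \left(-25 + B\right)\right) = 3 \left(-25 + 2 B\right) = -75 + 6 B$)
$Y{\left(O,q \right)} = 67$ ($Y{\left(O,q \right)} = 74 - 7 = 67$)
$\left(\left(-9380 + m{\left(-75,-94 \right)}\right) + f\right) + Y{\left(87,191 \right)} = \left(\left(-9380 + \left(-75 + 6 \left(-94\right)\right)\right) + 20880\right) + 67 = \left(\left(-9380 - 639\right) + 20880\right) + 67 = \left(-10019 + 20880\right) + 67 = 10861 + 67 = 10928$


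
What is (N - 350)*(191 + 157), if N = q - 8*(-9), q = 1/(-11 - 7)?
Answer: -290290/3 ≈ -96763.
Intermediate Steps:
q = -1/18 (q = 1/(-18) = -1/18 ≈ -0.055556)
N = 1295/18 (N = -1/18 - 8*(-9) = -1/18 + 72 = 1295/18 ≈ 71.944)
(N - 350)*(191 + 157) = (1295/18 - 350)*(191 + 157) = -5005/18*348 = -290290/3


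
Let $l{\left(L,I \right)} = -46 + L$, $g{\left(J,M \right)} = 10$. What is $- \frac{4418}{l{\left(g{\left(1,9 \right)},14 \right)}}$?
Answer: $\frac{2209}{18} \approx 122.72$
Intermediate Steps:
$- \frac{4418}{l{\left(g{\left(1,9 \right)},14 \right)}} = - \frac{4418}{-46 + 10} = - \frac{4418}{-36} = \left(-4418\right) \left(- \frac{1}{36}\right) = \frac{2209}{18}$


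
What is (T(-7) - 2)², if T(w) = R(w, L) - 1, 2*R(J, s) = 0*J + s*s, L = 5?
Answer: 361/4 ≈ 90.250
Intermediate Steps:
R(J, s) = s²/2 (R(J, s) = (0*J + s*s)/2 = (0 + s²)/2 = s²/2)
T(w) = 23/2 (T(w) = (½)*5² - 1 = (½)*25 - 1 = 25/2 - 1 = 23/2)
(T(-7) - 2)² = (23/2 - 2)² = (19/2)² = 361/4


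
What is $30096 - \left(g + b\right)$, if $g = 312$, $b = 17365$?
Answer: $12419$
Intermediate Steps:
$30096 - \left(g + b\right) = 30096 - \left(312 + 17365\right) = 30096 - 17677 = 12419$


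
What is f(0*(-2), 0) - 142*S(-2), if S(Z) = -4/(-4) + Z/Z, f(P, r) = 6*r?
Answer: -284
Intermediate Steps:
S(Z) = 2 (S(Z) = -4*(-¼) + 1 = 1 + 1 = 2)
f(0*(-2), 0) - 142*S(-2) = 6*0 - 142*2 = 0 - 284 = -284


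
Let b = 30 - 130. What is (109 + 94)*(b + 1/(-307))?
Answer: -6232303/307 ≈ -20301.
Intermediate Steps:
b = -100
(109 + 94)*(b + 1/(-307)) = (109 + 94)*(-100 + 1/(-307)) = 203*(-100 - 1/307) = 203*(-30701/307) = -6232303/307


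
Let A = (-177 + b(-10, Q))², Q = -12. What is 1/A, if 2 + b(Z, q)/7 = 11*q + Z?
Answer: 1/1404225 ≈ 7.1214e-7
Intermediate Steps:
b(Z, q) = -14 + 7*Z + 77*q (b(Z, q) = -14 + 7*(11*q + Z) = -14 + 7*(Z + 11*q) = -14 + (7*Z + 77*q) = -14 + 7*Z + 77*q)
A = 1404225 (A = (-177 + (-14 + 7*(-10) + 77*(-12)))² = (-177 + (-14 - 70 - 924))² = (-177 - 1008)² = (-1185)² = 1404225)
1/A = 1/1404225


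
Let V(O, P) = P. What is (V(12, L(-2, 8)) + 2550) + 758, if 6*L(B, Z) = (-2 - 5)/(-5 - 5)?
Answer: 198487/60 ≈ 3308.1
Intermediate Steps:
L(B, Z) = 7/60 (L(B, Z) = ((-2 - 5)/(-5 - 5))/6 = (-7/(-10))/6 = (-7*(-⅒))/6 = (⅙)*(7/10) = 7/60)
(V(12, L(-2, 8)) + 2550) + 758 = (7/60 + 2550) + 758 = 153007/60 + 758 = 198487/60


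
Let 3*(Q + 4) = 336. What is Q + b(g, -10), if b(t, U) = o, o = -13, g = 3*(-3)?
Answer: 95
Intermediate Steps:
Q = 108 (Q = -4 + (⅓)*336 = -4 + 112 = 108)
g = -9
b(t, U) = -13
Q + b(g, -10) = 108 - 13 = 95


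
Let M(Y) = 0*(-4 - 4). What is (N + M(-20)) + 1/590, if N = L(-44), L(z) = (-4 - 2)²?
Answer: 21241/590 ≈ 36.002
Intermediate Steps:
L(z) = 36 (L(z) = (-6)² = 36)
M(Y) = 0 (M(Y) = 0*(-8) = 0)
N = 36
(N + M(-20)) + 1/590 = (36 + 0) + 1/590 = 36 + 1/590 = 21241/590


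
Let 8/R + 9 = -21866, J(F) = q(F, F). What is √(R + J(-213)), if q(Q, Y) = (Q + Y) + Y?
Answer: I*√489234655/875 ≈ 25.278*I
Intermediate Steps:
q(Q, Y) = Q + 2*Y
J(F) = 3*F (J(F) = F + 2*F = 3*F)
R = -8/21875 (R = 8/(-9 - 21866) = 8/(-21875) = 8*(-1/21875) = -8/21875 ≈ -0.00036571)
√(R + J(-213)) = √(-8/21875 + 3*(-213)) = √(-8/21875 - 639) = √(-13978133/21875) = I*√489234655/875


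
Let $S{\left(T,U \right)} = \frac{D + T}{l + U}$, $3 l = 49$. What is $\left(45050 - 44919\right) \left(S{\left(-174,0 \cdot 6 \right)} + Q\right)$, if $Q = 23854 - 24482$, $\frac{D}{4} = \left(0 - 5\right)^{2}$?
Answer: $- \frac{4060214}{49} \approx -82862.0$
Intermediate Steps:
$D = 100$ ($D = 4 \left(0 - 5\right)^{2} = 4 \left(-5\right)^{2} = 4 \cdot 25 = 100$)
$l = \frac{49}{3}$ ($l = \frac{1}{3} \cdot 49 = \frac{49}{3} \approx 16.333$)
$Q = -628$
$S{\left(T,U \right)} = \frac{100 + T}{\frac{49}{3} + U}$
$\left(45050 - 44919\right) \left(S{\left(-174,0 \cdot 6 \right)} + Q\right) = \left(45050 - 44919\right) \left(\frac{3 \left(100 - 174\right)}{49 + 3 \cdot 0 \cdot 6} - 628\right) = 131 \left(3 \frac{1}{49 + 3 \cdot 0} \left(-74\right) - 628\right) = 131 \left(3 \frac{1}{49 + 0} \left(-74\right) - 628\right) = 131 \left(3 \cdot \frac{1}{49} \left(-74\right) - 628\right) = 131 \left(- \frac{222}{49} - 628\right) = 131 \left(- \frac{30994}{49}\right) = - \frac{4060214}{49}$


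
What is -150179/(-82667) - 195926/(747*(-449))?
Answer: 66567101779/27726759801 ≈ 2.4008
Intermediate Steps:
-150179/(-82667) - 195926/(747*(-449)) = -150179*(-1/82667) - 195926/(-335403) = 150179/82667 - 195926*(-1/335403) = 150179/82667 + 195926/335403 = 66567101779/27726759801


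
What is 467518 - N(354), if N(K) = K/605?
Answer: 282848036/605 ≈ 4.6752e+5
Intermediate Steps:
N(K) = K/605 (N(K) = K*(1/605) = K/605)
467518 - N(354) = 467518 - 354/605 = 282848036/605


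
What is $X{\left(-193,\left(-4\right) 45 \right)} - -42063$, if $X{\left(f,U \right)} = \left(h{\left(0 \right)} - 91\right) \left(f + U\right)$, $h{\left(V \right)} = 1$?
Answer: $75633$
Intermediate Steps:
$X{\left(f,U \right)} = - 90 U - 90 f$ ($X{\left(f,U \right)} = \left(1 - 91\right) \left(f + U\right) = - 90 \left(U + f\right) = - 90 U - 90 f$)
$X{\left(-193,\left(-4\right) 45 \right)} - -42063 = \left(- 90 \left(\left(-4\right) 45\right) - -17370\right) - -42063 = \left(\left(-90\right) \left(-180\right) + 17370\right) + 42063 = \left(16200 + 17370\right) + 42063 = 33570 + 42063 = 75633$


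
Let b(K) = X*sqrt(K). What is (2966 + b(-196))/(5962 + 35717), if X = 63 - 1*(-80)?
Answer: 2966/41679 + 182*I/3789 ≈ 0.071163 + 0.048034*I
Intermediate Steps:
X = 143 (X = 63 + 80 = 143)
b(K) = 143*sqrt(K)
(2966 + b(-196))/(5962 + 35717) = (2966 + 143*sqrt(-196))/(5962 + 35717) = (2966 + 143*(14*I))/41679 = (2966 + 2002*I)*(1/41679) = 2966/41679 + 182*I/3789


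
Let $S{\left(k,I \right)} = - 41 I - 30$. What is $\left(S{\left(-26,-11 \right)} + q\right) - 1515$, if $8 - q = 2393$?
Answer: $-3479$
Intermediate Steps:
$S{\left(k,I \right)} = -30 - 41 I$
$q = -2385$ ($q = 8 - 2393 = -2385$)
$\left(S{\left(-26,-11 \right)} + q\right) - 1515 = \left(\left(-30 - -451\right) - 2385\right) - 1515 = \left(\left(-30 + 451\right) - 2385\right) - 1515 = \left(421 - 2385\right) - 1515 = -1964 - 1515 = -3479$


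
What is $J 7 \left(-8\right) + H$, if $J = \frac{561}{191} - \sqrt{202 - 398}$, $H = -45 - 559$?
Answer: $- \frac{146780}{191} + 784 i \approx -768.48 + 784.0 i$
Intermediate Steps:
$H = -604$ ($H = -45 - 559 = -604$)
$J = \frac{561}{191} - 14 i$ ($J = 561 \cdot \frac{1}{191} - \sqrt{-196} = \frac{561}{191} - 14 i \approx 2.9372 - 14.0 i$)
$J 7 \left(-8\right) + H = \left(\frac{561}{191} - 14 i\right) 7 \left(-8\right) - 604 = \left(\frac{561}{191} - 14 i\right) \left(-56\right) - 604 = \left(- \frac{31416}{191} + 784 i\right) - 604 = - \frac{146780}{191} + 784 i$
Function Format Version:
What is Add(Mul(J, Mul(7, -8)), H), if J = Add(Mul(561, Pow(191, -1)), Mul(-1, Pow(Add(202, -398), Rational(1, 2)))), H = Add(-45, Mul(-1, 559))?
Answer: Add(Rational(-146780, 191), Mul(784, I)) ≈ Add(-768.48, Mul(784.00, I))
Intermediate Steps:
H = -604 (H = Add(-45, -559) = -604)
J = Add(Rational(561, 191), Mul(-14, I)) (J = Add(Mul(561, Rational(1, 191)), Mul(-1, Pow(-196, Rational(1, 2)))) = Add(Rational(561, 191), Mul(-1, Mul(14, I))) = Add(Rational(561, 191), Mul(-14, I)) ≈ Add(2.9372, Mul(-14.000, I)))
Add(Mul(J, Mul(7, -8)), H) = Add(Mul(Add(Rational(561, 191), Mul(-14, I)), Mul(7, -8)), -604) = Add(Mul(Add(Rational(561, 191), Mul(-14, I)), -56), -604) = Add(Add(Rational(-31416, 191), Mul(784, I)), -604) = Add(Rational(-146780, 191), Mul(784, I))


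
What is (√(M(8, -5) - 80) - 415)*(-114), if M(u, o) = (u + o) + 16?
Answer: 47310 - 114*I*√61 ≈ 47310.0 - 890.37*I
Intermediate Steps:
M(u, o) = 16 + o + u (M(u, o) = (o + u) + 16 = 16 + o + u)
(√(M(8, -5) - 80) - 415)*(-114) = (√((16 - 5 + 8) - 80) - 415)*(-114) = (√(19 - 80) - 415)*(-114) = (√(-61) - 415)*(-114) = (I*√61 - 415)*(-114) = (-415 + I*√61)*(-114) = 47310 - 114*I*√61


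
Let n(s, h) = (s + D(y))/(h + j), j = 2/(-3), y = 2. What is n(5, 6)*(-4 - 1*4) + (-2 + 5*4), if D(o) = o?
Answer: 15/2 ≈ 7.5000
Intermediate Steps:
j = -2/3 (j = 2*(-1/3) = -2/3 ≈ -0.66667)
n(s, h) = (2 + s)/(-2/3 + h) (n(s, h) = (s + 2)/(h - 2/3) = (2 + s)/(-2/3 + h))
n(5, 6)*(-4 - 1*4) + (-2 + 5*4) = (3*(2 + 5)/(-2 + 3*6))*(-4 - 1*4) + (-2 + 5*4) = (3*7/(-2 + 18))*(-4 - 4) + (-2 + 20) = (3*7/16)*(-8) + 18 = (3*(1/16)*7)*(-8) + 18 = (21/16)*(-8) + 18 = -21/2 + 18 = 15/2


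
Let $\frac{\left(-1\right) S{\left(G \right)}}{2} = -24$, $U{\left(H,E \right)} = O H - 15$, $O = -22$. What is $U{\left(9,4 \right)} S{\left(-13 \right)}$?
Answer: $-10224$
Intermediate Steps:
$U{\left(H,E \right)} = -15 - 22 H$ ($U{\left(H,E \right)} = - 22 H - 15 = -15 - 22 H$)
$S{\left(G \right)} = 48$ ($S{\left(G \right)} = \left(-2\right) \left(-24\right) = 48$)
$U{\left(9,4 \right)} S{\left(-13 \right)} = \left(-15 - 198\right) 48 = \left(-213\right) 48 = -10224$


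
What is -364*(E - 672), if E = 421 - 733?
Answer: 358176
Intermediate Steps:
E = -312
-364*(E - 672) = -364*(-312 - 672) = -364*(-984) = 358176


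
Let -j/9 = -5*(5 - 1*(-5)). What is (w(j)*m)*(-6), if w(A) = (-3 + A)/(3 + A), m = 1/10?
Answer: -447/755 ≈ -0.59205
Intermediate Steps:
m = ⅒ ≈ 0.10000
j = 450 (j = -(-45)*(5 - 1*(-5)) = -(-45)*(5 + 5) = -(-45)*10 = -9*(-50) = 450)
w(A) = (-3 + A)/(3 + A)
(w(j)*m)*(-6) = (((-3 + 450)/(3 + 450))*(⅒))*(-6) = ((447/453)*(⅒))*(-6) = (((1/453)*447)*(⅒))*(-6) = ((149/151)*(⅒))*(-6) = (149/1510)*(-6) = -447/755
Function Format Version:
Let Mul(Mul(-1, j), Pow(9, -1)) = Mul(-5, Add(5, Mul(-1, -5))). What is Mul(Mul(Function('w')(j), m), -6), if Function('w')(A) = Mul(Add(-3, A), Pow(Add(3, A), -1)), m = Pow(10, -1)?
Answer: Rational(-447, 755) ≈ -0.59205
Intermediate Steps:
m = Rational(1, 10) ≈ 0.10000
j = 450 (j = Mul(-9, Mul(-5, Add(5, Mul(-1, -5)))) = Mul(-9, Mul(-5, Add(5, 5))) = Mul(-9, Mul(-5, 10)) = Mul(-9, -50) = 450)
Function('w')(A) = Mul(Pow(Add(3, A), -1), Add(-3, A))
Mul(Mul(Function('w')(j), m), -6) = Mul(Mul(Mul(Pow(Add(3, 450), -1), Add(-3, 450)), Rational(1, 10)), -6) = Mul(Mul(Mul(Pow(453, -1), 447), Rational(1, 10)), -6) = Mul(Mul(Mul(Rational(1, 453), 447), Rational(1, 10)), -6) = Mul(Mul(Rational(149, 151), Rational(1, 10)), -6) = Mul(Rational(149, 1510), -6) = Rational(-447, 755)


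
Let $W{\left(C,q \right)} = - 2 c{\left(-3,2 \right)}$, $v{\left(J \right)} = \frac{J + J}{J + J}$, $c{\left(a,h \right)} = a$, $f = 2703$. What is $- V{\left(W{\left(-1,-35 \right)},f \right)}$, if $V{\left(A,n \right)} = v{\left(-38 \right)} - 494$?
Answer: $493$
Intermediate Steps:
$v{\left(J \right)} = 1$ ($v{\left(J \right)} = \frac{2 J}{2 J} = 2 J \frac{1}{2 J} = 1$)
$W{\left(C,q \right)} = 6$ ($W{\left(C,q \right)} = \left(-2\right) \left(-3\right) = 6$)
$V{\left(A,n \right)} = -493$ ($V{\left(A,n \right)} = 1 - 494 = -493$)
$- V{\left(W{\left(-1,-35 \right)},f \right)} = \left(-1\right) \left(-493\right) = 493$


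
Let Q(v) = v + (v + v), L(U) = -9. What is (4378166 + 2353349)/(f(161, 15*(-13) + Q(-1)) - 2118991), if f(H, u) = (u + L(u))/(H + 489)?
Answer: -4375484750/1377344357 ≈ -3.1768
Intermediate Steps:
Q(v) = 3*v (Q(v) = v + 2*v = 3*v)
f(H, u) = (-9 + u)/(489 + H) (f(H, u) = (u - 9)/(H + 489) = (-9 + u)/(489 + H))
(4378166 + 2353349)/(f(161, 15*(-13) + Q(-1)) - 2118991) = (4378166 + 2353349)/((-9 + (15*(-13) + 3*(-1)))/(489 + 161) - 2118991) = 6731515/((-9 + (-195 - 3))/650 - 2118991) = 6731515/((-9 - 198)/650 - 2118991) = 6731515/((1/650)*(-207) - 2118991) = 6731515/(-207/650 - 2118991) = 6731515/(-1377344357/650) = 6731515*(-650/1377344357) = -4375484750/1377344357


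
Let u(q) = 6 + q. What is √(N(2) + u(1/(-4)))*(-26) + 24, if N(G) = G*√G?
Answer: 24 - 13*√(23 + 8*√2) ≈ -52.151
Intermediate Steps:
N(G) = G^(3/2)
√(N(2) + u(1/(-4)))*(-26) + 24 = √(2^(3/2) + (6 + 1/(-4)))*(-26) + 24 = √(2*√2 + (6 - ¼))*(-26) + 24 = √(2*√2 + 23/4)*(-26) + 24 = √(23/4 + 2*√2)*(-26) + 24 = -26*√(23/4 + 2*√2) + 24 = 24 - 26*√(23/4 + 2*√2)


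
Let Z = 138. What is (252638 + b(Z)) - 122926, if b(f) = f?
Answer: 129850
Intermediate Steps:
(252638 + b(Z)) - 122926 = (252638 + 138) - 122926 = 252776 - 122926 = 129850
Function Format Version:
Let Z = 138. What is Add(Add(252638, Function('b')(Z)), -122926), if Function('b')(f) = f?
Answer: 129850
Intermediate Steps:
Add(Add(252638, Function('b')(Z)), -122926) = Add(Add(252638, 138), -122926) = Add(252776, -122926) = 129850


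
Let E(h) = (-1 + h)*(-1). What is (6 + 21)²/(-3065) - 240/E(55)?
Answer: 116039/27585 ≈ 4.2066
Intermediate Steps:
E(h) = 1 - h
(6 + 21)²/(-3065) - 240/E(55) = (6 + 21)²/(-3065) - 240/(1 - 1*55) = 27²*(-1/3065) - 240/(1 - 55) = 729*(-1/3065) - 240/(-54) = -729/3065 - 240*(-1/54) = -729/3065 + 40/9 = 116039/27585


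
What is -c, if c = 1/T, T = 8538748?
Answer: -1/8538748 ≈ -1.1711e-7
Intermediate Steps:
c = 1/8538748 ≈ 1.1711e-7
-c = -1*1/8538748 = -1/8538748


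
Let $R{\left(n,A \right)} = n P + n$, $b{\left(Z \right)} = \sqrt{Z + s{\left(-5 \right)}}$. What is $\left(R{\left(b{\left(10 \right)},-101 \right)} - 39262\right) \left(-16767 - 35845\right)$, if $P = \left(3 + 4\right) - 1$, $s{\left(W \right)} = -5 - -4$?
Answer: $2064547492$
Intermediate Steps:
$s{\left(W \right)} = -1$ ($s{\left(W \right)} = -5 + 4 = -1$)
$P = 6$ ($P = 7 - 1 = 6$)
$b{\left(Z \right)} = \sqrt{-1 + Z}$ ($b{\left(Z \right)} = \sqrt{Z - 1} = \sqrt{-1 + Z}$)
$R{\left(n,A \right)} = 7 n$ ($R{\left(n,A \right)} = n 6 + n = 6 n + n = 7 n$)
$\left(R{\left(b{\left(10 \right)},-101 \right)} - 39262\right) \left(-16767 - 35845\right) = \left(7 \sqrt{-1 + 10} - 39262\right) \left(-16767 - 35845\right) = \left(7 \sqrt{9} - 39262\right) \left(-52612\right) = \left(7 \cdot 3 - 39262\right) \left(-52612\right) = \left(21 - 39262\right) \left(-52612\right) = \left(-39241\right) \left(-52612\right) = 2064547492$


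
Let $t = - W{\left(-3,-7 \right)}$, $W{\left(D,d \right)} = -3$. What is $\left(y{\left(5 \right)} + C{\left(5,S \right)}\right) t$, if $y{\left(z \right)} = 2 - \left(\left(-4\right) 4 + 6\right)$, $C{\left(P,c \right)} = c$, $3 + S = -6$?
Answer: $9$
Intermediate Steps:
$S = -9$ ($S = -3 - 6 = -9$)
$y{\left(z \right)} = 12$ ($y{\left(z \right)} = 2 - \left(-16 + 6\right) = 2 - -10 = 2 + 10 = 12$)
$t = 3$ ($t = \left(-1\right) \left(-3\right) = 3$)
$\left(y{\left(5 \right)} + C{\left(5,S \right)}\right) t = \left(12 - 9\right) 3 = 3 \cdot 3 = 9$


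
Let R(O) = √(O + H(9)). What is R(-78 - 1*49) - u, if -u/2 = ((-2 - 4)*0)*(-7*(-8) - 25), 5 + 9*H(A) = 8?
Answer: 2*I*√285/3 ≈ 11.255*I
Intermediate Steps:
H(A) = ⅓ (H(A) = -5/9 + (⅑)*8 = -5/9 + 8/9 = ⅓)
R(O) = √(⅓ + O) (R(O) = √(O + ⅓) = √(⅓ + O))
u = 0 (u = -2*(-2 - 4)*0*(-7*(-8) - 25) = -2*(-6*0)*(56 - 25) = -0*31 = -2*0 = 0)
R(-78 - 1*49) - u = √(3 + 9*(-78 - 1*49))/3 - 1*0 = √(3 + 9*(-78 - 49))/3 + 0 = √(3 + 9*(-127))/3 + 0 = √(3 - 1143)/3 + 0 = √(-1140)/3 + 0 = (2*I*√285)/3 + 0 = 2*I*√285/3 + 0 = 2*I*√285/3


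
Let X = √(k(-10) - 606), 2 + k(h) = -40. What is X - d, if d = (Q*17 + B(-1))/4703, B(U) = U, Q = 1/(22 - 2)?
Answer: 3/94060 + 18*I*√2 ≈ 3.1895e-5 + 25.456*I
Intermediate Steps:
k(h) = -42 (k(h) = -2 - 40 = -42)
Q = 1/20 ≈ 0.050000
d = -3/94060 (d = ((1/20)*17 - 1)/4703 = (17/20 - 1)*(1/4703) = -3/20*1/4703 = -3/94060 ≈ -3.1895e-5)
X = 18*I*√2 (X = √(-42 - 606) = √(-648) = 18*I*√2 ≈ 25.456*I)
X - d = 18*I*√2 - 1*(-3/94060) = 18*I*√2 + 3/94060 = 3/94060 + 18*I*√2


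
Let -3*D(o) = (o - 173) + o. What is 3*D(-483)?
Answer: 1139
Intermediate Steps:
D(o) = 173/3 - 2*o/3 (D(o) = -((o - 173) + o)/3 = -((-173 + o) + o)/3 = -(-173 + 2*o)/3 = 173/3 - 2*o/3)
3*D(-483) = 3*(173/3 - ⅔*(-483)) = 3*(173/3 + 322) = 3*(1139/3) = 1139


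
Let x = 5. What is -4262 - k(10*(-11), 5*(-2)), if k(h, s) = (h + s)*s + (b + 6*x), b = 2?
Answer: -5494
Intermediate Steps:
k(h, s) = 32 + s*(h + s) (k(h, s) = (h + s)*s + (2 + 6*5) = s*(h + s) + (2 + 30) = s*(h + s) + 32 = 32 + s*(h + s))
-4262 - k(10*(-11), 5*(-2)) = -4262 - (32 + (5*(-2))**2 + (10*(-11))*(5*(-2))) = -4262 - (32 + (-10)**2 - 110*(-10)) = -4262 - (32 + 100 + 1100) = -4262 - 1*1232 = -4262 - 1232 = -5494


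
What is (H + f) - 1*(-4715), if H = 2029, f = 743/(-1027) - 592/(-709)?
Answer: 4910677589/728143 ≈ 6744.1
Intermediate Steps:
f = 81197/728143 (f = 743*(-1/1027) - 592*(-1/709) = -743/1027 + 592/709 = 81197/728143 ≈ 0.11151)
(H + f) - 1*(-4715) = (2029 + 81197/728143) - 1*(-4715) = 1477483344/728143 + 4715 = 4910677589/728143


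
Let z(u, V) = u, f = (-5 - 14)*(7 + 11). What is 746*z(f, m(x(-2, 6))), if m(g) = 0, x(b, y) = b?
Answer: -255132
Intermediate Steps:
f = -342 (f = -19*18 = -342)
746*z(f, m(x(-2, 6))) = 746*(-342) = -255132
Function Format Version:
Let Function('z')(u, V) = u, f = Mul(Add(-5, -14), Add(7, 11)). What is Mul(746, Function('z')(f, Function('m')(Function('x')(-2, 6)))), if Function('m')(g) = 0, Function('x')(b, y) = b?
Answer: -255132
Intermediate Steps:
f = -342 (f = Mul(-19, 18) = -342)
Mul(746, Function('z')(f, Function('m')(Function('x')(-2, 6)))) = Mul(746, -342) = -255132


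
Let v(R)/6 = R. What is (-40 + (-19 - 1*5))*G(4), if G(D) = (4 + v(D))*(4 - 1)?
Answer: -5376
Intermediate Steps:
v(R) = 6*R
G(D) = 12 + 18*D (G(D) = (4 + 6*D)*(4 - 1) = (4 + 6*D)*3 = 12 + 18*D)
(-40 + (-19 - 1*5))*G(4) = (-40 + (-19 - 1*5))*(12 + 18*4) = (-40 + (-19 - 5))*(12 + 72) = (-40 - 24)*84 = -64*84 = -5376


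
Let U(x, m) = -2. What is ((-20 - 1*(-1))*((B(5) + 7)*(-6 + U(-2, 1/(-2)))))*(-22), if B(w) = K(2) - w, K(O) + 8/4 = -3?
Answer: 10032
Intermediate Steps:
K(O) = -5 (K(O) = -2 - 3 = -5)
B(w) = -5 - w
((-20 - 1*(-1))*((B(5) + 7)*(-6 + U(-2, 1/(-2)))))*(-22) = ((-20 - 1*(-1))*(((-5 - 1*5) + 7)*(-6 - 2)))*(-22) = ((-20 + 1)*(((-5 - 5) + 7)*(-8)))*(-22) = -19*(-10 + 7)*(-8)*(-22) = -(-57)*(-8)*(-22) = -19*24*(-22) = -456*(-22) = 10032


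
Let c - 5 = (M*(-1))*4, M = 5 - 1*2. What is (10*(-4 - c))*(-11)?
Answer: -330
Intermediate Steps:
M = 3 (M = 5 - 2 = 3)
c = -7 (c = 5 + (3*(-1))*4 = 5 - 3*4 = 5 - 12 = -7)
(10*(-4 - c))*(-11) = (10*(-4 - 1*(-7)))*(-11) = (10*(-4 + 7))*(-11) = (10*3)*(-11) = 30*(-11) = -330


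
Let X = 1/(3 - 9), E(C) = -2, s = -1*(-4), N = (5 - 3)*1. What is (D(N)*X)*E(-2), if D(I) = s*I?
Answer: 8/3 ≈ 2.6667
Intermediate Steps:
N = 2 (N = 2*1 = 2)
s = 4
D(I) = 4*I
X = -1/6 (X = 1/(-6) = -1/6 ≈ -0.16667)
(D(N)*X)*E(-2) = ((4*2)*(-1/6))*(-2) = (8*(-1/6))*(-2) = -4/3*(-2) = 8/3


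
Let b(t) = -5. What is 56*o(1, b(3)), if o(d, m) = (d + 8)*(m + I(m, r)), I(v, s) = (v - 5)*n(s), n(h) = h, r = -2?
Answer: 7560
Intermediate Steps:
I(v, s) = s*(-5 + v) (I(v, s) = (v - 5)*s = (-5 + v)*s = s*(-5 + v))
o(d, m) = (8 + d)*(10 - m) (o(d, m) = (d + 8)*(m - 2*(-5 + m)) = (8 + d)*(m + (10 - 2*m)) = (8 + d)*(10 - m))
56*o(1, b(3)) = 56*(80 - 8*(-5) + 10*1 - 1*1*(-5)) = 56*(80 + 40 + 10 + 5) = 56*135 = 7560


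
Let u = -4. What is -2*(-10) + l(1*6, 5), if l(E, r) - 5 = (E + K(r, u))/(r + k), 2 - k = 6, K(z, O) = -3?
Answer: 28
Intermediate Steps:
k = -4 (k = 2 - 1*6 = 2 - 6 = -4)
l(E, r) = 5 + (-3 + E)/(-4 + r) (l(E, r) = 5 + (E - 3)/(r - 4) = 5 + (-3 + E)/(-4 + r))
-2*(-10) + l(1*6, 5) = -2*(-10) + (-23 + 1*6 + 5*5)/(-4 + 5) = 20 + (-23 + 6 + 25)/1 = 20 + 1*8 = 20 + 8 = 28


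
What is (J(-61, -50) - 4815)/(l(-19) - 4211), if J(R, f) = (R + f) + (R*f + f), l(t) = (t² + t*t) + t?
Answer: 963/1754 ≈ 0.54903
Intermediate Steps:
l(t) = t + 2*t² (l(t) = (t² + t²) + t = 2*t² + t = t + 2*t²)
J(R, f) = R + 2*f + R*f (J(R, f) = (R + f) + (f + R*f) = R + 2*f + R*f)
(J(-61, -50) - 4815)/(l(-19) - 4211) = ((-61 + 2*(-50) - 61*(-50)) - 4815)/(-19*(1 + 2*(-19)) - 4211) = ((-61 - 100 + 3050) - 4815)/(-19*(1 - 38) - 4211) = (2889 - 4815)/(-19*(-37) - 4211) = -1926/(703 - 4211) = -1926/(-3508) = -1926*(-1/3508) = 963/1754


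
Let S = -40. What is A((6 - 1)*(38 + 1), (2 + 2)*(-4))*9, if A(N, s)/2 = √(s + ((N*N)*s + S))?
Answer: 36*I*√152114 ≈ 14041.0*I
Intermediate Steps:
A(N, s) = 2*√(-40 + s + s*N²) (A(N, s) = 2*√(s + ((N*N)*s - 40)) = 2*√(s + (N²*s - 40)) = 2*√(s + (s*N² - 40)) = 2*√(s + (-40 + s*N²)) = 2*√(-40 + s + s*N²))
A((6 - 1)*(38 + 1), (2 + 2)*(-4))*9 = (2*√(-40 + (2 + 2)*(-4) + ((2 + 2)*(-4))*((6 - 1)*(38 + 1))²))*9 = (2*√(-40 + 4*(-4) + (4*(-4))*(5*39)²))*9 = (2*√(-40 - 16 - 16*195²))*9 = (2*√(-40 - 16 - 16*38025))*9 = (2*√(-40 - 16 - 608400))*9 = (2*√(-608456))*9 = (2*(2*I*√152114))*9 = (4*I*√152114)*9 = 36*I*√152114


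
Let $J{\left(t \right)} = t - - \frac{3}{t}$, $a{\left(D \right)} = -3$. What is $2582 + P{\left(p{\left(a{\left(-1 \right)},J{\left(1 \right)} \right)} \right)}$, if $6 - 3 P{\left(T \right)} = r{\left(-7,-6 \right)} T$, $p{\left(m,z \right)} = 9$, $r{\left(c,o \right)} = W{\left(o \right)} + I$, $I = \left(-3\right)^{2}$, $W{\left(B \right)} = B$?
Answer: $2575$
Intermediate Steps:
$I = 9$
$J{\left(t \right)} = t + \frac{3}{t}$
$r{\left(c,o \right)} = 9 + o$ ($r{\left(c,o \right)} = o + 9 = 9 + o$)
$P{\left(T \right)} = 2 - T$ ($P{\left(T \right)} = 2 - \frac{\left(9 - 6\right) T}{3} = 2 - \frac{3 T}{3} = 2 - T$)
$2582 + P{\left(p{\left(a{\left(-1 \right)},J{\left(1 \right)} \right)} \right)} = 2582 + \left(2 - 9\right) = 2582 - 7 = 2575$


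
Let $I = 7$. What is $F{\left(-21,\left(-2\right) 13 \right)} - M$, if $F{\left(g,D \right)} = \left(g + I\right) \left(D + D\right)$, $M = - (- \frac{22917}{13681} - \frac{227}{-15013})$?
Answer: $\frac{149185049650}{205392853} \approx 726.34$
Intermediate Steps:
$M = \frac{340947334}{205392853}$ ($M = - (\left(-22917\right) \frac{1}{13681} - - \frac{227}{15013}) = - (- \frac{22917}{13681} + \frac{227}{15013}) = \left(-1\right) \left(- \frac{340947334}{205392853}\right) = \frac{340947334}{205392853} \approx 1.66$)
$F{\left(g,D \right)} = 2 D \left(7 + g\right)$ ($F{\left(g,D \right)} = \left(g + 7\right) \left(D + D\right) = \left(7 + g\right) 2 D = 2 D \left(7 + g\right)$)
$F{\left(-21,\left(-2\right) 13 \right)} - M = 2 \left(\left(-2\right) 13\right) \left(7 - 21\right) - \frac{340947334}{205392853} = 2 \left(-26\right) \left(-14\right) - \frac{340947334}{205392853} = 728 - \frac{340947334}{205392853} = \frac{149185049650}{205392853}$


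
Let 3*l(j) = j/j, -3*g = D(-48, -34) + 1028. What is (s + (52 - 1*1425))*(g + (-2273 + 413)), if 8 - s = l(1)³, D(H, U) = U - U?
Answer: 243544448/81 ≈ 3.0067e+6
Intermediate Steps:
D(H, U) = 0
g = -1028/3 (g = -(0 + 1028)/3 = -⅓*1028 = -1028/3 ≈ -342.67)
l(j) = ⅓ (l(j) = (j/j)/3 = (⅓)*1 = ⅓)
s = 215/27 (s = 8 - (⅓)³ = 8 - 1*1/27 = 8 - 1/27 = 215/27 ≈ 7.9630)
(s + (52 - 1*1425))*(g + (-2273 + 413)) = (215/27 + (52 - 1*1425))*(-1028/3 + (-2273 + 413)) = (215/27 + (52 - 1425))*(-1028/3 - 1860) = (215/27 - 1373)*(-6608/3) = -36856/27*(-6608/3) = 243544448/81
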